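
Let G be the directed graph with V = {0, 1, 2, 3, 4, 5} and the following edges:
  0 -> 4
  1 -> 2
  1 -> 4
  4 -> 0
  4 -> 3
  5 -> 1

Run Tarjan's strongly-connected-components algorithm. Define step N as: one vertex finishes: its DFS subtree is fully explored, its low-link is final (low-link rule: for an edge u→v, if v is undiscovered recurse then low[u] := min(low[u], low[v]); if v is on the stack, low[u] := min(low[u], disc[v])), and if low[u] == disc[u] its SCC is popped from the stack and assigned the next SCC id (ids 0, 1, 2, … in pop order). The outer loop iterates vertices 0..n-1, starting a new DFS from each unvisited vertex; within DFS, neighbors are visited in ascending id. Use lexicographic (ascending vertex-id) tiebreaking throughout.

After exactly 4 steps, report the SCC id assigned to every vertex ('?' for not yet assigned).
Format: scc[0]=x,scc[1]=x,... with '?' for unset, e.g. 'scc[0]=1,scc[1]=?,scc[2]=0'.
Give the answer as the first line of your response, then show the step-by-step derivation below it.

scc[0]=1,scc[1]=?,scc[2]=2,scc[3]=0,scc[4]=1,scc[5]=?

step 1: low=(low[0]=0,low[1]=?,low[2]=?,low[3]=2,low[4]=0,low[5]=?); scc=(scc[0]=?,scc[1]=?,scc[2]=?,scc[3]=0,scc[4]=?,scc[5]=?)
step 2: low=(low[0]=0,low[1]=?,low[2]=?,low[3]=2,low[4]=0,low[5]=?); scc=(scc[0]=?,scc[1]=?,scc[2]=?,scc[3]=0,scc[4]=?,scc[5]=?)
step 3: low=(low[0]=0,low[1]=?,low[2]=?,low[3]=2,low[4]=0,low[5]=?); scc=(scc[0]=1,scc[1]=?,scc[2]=?,scc[3]=0,scc[4]=1,scc[5]=?)
step 4: low=(low[0]=0,low[1]=3,low[2]=4,low[3]=2,low[4]=0,low[5]=?); scc=(scc[0]=1,scc[1]=?,scc[2]=2,scc[3]=0,scc[4]=1,scc[5]=?)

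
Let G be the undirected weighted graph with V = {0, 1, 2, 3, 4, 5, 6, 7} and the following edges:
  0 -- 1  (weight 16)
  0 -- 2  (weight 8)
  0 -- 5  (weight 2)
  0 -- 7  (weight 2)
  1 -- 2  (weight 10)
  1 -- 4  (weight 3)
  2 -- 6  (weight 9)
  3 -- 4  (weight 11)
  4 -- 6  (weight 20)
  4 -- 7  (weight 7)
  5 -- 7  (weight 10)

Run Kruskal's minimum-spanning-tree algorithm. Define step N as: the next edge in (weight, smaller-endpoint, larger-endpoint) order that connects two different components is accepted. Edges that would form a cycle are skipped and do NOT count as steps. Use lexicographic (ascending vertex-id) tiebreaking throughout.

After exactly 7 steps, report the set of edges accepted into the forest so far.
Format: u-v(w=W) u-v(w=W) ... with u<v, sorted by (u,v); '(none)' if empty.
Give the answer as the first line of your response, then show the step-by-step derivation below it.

0-2(w=8) 0-5(w=2) 0-7(w=2) 1-4(w=3) 2-6(w=9) 3-4(w=11) 4-7(w=7)

step 1: add edge 0-5 (w=2); MST = {0-5(w=2)}
step 2: add edge 0-7 (w=2); MST = {0-5(w=2) 0-7(w=2)}
step 3: add edge 1-4 (w=3); MST = {0-5(w=2) 0-7(w=2) 1-4(w=3)}
step 4: add edge 4-7 (w=7); MST = {0-5(w=2) 0-7(w=2) 1-4(w=3) 4-7(w=7)}
step 5: add edge 0-2 (w=8); MST = {0-2(w=8) 0-5(w=2) 0-7(w=2) 1-4(w=3) 4-7(w=7)}
step 6: add edge 2-6 (w=9); MST = {0-2(w=8) 0-5(w=2) 0-7(w=2) 1-4(w=3) 2-6(w=9) 4-7(w=7)}
step 7: add edge 3-4 (w=11); MST = {0-2(w=8) 0-5(w=2) 0-7(w=2) 1-4(w=3) 2-6(w=9) 3-4(w=11) 4-7(w=7)}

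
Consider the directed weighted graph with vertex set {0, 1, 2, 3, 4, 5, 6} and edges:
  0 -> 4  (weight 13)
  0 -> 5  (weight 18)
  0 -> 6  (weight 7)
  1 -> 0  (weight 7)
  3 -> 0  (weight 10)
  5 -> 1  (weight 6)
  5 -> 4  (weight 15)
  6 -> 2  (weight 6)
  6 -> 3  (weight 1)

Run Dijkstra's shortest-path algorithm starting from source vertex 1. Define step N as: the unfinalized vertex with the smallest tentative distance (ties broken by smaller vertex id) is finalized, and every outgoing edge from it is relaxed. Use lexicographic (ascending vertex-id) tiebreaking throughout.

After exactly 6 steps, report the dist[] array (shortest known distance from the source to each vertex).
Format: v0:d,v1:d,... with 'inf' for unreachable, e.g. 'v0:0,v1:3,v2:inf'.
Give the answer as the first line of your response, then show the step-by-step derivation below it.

v0:7,v1:0,v2:20,v3:15,v4:20,v5:25,v6:14

step 1: dist = v0:7,v1:0,v2:inf,v3:inf,v4:inf,v5:inf,v6:inf
step 2: dist = v0:7,v1:0,v2:inf,v3:inf,v4:20,v5:25,v6:14
step 3: dist = v0:7,v1:0,v2:20,v3:15,v4:20,v5:25,v6:14
step 4: dist = v0:7,v1:0,v2:20,v3:15,v4:20,v5:25,v6:14
step 5: dist = v0:7,v1:0,v2:20,v3:15,v4:20,v5:25,v6:14
step 6: dist = v0:7,v1:0,v2:20,v3:15,v4:20,v5:25,v6:14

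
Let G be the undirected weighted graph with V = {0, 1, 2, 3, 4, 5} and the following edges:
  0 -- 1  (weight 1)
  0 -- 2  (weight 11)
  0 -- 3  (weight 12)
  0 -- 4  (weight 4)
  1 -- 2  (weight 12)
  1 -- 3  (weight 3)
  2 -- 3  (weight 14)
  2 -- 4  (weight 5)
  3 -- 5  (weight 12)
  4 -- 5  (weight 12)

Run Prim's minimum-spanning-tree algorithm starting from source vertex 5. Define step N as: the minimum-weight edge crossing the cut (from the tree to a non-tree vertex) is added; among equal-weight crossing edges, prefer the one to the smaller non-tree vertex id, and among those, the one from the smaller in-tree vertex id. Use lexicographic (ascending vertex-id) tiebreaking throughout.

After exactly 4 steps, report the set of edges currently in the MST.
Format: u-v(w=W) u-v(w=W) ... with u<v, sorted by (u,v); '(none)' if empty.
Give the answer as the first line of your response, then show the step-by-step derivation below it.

0-1(w=1) 0-4(w=4) 1-3(w=3) 3-5(w=12)

step 1: add edge 3-5 (w=12); MST = {3-5(w=12)}
step 2: add edge 1-3 (w=3); MST = {1-3(w=3) 3-5(w=12)}
step 3: add edge 0-1 (w=1); MST = {0-1(w=1) 1-3(w=3) 3-5(w=12)}
step 4: add edge 0-4 (w=4); MST = {0-1(w=1) 0-4(w=4) 1-3(w=3) 3-5(w=12)}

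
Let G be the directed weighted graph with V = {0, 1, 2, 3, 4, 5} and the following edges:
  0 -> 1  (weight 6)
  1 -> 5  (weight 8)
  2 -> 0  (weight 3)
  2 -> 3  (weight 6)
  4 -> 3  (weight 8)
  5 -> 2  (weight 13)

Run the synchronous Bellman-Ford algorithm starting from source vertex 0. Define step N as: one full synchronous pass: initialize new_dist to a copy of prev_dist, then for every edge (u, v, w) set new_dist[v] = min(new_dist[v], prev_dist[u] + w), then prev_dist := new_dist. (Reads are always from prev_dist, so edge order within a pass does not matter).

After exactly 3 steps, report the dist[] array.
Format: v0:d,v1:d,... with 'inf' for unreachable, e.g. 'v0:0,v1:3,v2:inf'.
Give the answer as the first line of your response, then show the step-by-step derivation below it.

v0:0,v1:6,v2:27,v3:inf,v4:inf,v5:14

step 1: dist = v0:0,v1:6,v2:inf,v3:inf,v4:inf,v5:inf
step 2: dist = v0:0,v1:6,v2:inf,v3:inf,v4:inf,v5:14
step 3: dist = v0:0,v1:6,v2:27,v3:inf,v4:inf,v5:14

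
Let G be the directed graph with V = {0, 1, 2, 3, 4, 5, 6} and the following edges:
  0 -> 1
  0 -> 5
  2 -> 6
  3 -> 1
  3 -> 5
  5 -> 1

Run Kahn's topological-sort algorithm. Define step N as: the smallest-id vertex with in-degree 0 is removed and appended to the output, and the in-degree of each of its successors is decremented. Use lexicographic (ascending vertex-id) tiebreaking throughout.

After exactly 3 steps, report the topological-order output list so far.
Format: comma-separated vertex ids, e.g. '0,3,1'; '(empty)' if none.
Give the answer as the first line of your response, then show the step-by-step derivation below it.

0,2,3

step 1: output 0; order=[0]; indeg=(0,2,0,0,0,1,1)
step 2: output 2; order=[0,2]; indeg=(0,2,0,0,0,1,0)
step 3: output 3; order=[0,2,3]; indeg=(0,1,0,0,0,0,0)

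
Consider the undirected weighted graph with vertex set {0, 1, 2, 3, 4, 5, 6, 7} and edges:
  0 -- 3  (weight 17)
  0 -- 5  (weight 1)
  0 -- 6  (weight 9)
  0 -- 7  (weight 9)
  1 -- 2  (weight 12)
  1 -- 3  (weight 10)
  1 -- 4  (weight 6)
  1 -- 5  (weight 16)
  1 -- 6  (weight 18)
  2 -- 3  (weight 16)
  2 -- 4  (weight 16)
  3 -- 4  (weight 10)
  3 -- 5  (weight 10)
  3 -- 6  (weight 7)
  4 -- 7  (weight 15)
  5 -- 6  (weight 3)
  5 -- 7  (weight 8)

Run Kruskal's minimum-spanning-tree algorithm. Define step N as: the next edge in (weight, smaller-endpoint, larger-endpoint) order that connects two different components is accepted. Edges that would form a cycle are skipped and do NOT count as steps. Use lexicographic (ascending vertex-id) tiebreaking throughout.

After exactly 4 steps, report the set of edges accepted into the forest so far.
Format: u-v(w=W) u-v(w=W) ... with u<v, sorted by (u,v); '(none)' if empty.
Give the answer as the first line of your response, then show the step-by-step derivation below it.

0-5(w=1) 1-4(w=6) 3-6(w=7) 5-6(w=3)

step 1: add edge 0-5 (w=1); MST = {0-5(w=1)}
step 2: add edge 5-6 (w=3); MST = {0-5(w=1) 5-6(w=3)}
step 3: add edge 1-4 (w=6); MST = {0-5(w=1) 1-4(w=6) 5-6(w=3)}
step 4: add edge 3-6 (w=7); MST = {0-5(w=1) 1-4(w=6) 3-6(w=7) 5-6(w=3)}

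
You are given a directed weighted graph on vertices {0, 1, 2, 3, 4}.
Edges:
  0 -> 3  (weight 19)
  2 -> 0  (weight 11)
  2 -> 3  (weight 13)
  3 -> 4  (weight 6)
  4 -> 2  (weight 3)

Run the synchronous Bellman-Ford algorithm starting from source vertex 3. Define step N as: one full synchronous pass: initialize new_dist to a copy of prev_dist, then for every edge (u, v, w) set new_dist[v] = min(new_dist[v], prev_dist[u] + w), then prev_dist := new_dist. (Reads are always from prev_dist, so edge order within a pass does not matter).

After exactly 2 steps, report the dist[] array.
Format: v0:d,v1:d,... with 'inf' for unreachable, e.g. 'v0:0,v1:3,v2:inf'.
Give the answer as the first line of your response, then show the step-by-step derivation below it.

v0:inf,v1:inf,v2:9,v3:0,v4:6

step 1: dist = v0:inf,v1:inf,v2:inf,v3:0,v4:6
step 2: dist = v0:inf,v1:inf,v2:9,v3:0,v4:6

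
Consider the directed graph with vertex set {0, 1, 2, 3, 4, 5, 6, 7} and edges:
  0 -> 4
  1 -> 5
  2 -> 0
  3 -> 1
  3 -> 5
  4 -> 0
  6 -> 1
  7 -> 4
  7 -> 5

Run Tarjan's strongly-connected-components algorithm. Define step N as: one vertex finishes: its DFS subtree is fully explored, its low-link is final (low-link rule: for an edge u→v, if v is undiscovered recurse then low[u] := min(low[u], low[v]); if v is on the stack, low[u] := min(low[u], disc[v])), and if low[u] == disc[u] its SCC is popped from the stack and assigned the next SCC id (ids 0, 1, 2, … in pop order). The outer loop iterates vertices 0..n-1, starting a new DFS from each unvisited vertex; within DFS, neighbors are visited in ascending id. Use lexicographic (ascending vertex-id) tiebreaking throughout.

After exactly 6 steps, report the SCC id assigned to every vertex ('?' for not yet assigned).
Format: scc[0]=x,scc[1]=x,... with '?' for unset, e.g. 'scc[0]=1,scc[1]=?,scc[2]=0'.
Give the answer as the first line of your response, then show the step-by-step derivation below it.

scc[0]=0,scc[1]=2,scc[2]=3,scc[3]=4,scc[4]=0,scc[5]=1,scc[6]=?,scc[7]=?

step 1: low=(low[0]=0,low[1]=?,low[2]=?,low[3]=?,low[4]=0,low[5]=?,low[6]=?,low[7]=?); scc=(scc[0]=?,scc[1]=?,scc[2]=?,scc[3]=?,scc[4]=?,scc[5]=?,scc[6]=?,scc[7]=?)
step 2: low=(low[0]=0,low[1]=?,low[2]=?,low[3]=?,low[4]=0,low[5]=?,low[6]=?,low[7]=?); scc=(scc[0]=0,scc[1]=?,scc[2]=?,scc[3]=?,scc[4]=0,scc[5]=?,scc[6]=?,scc[7]=?)
step 3: low=(low[0]=0,low[1]=2,low[2]=?,low[3]=?,low[4]=0,low[5]=3,low[6]=?,low[7]=?); scc=(scc[0]=0,scc[1]=?,scc[2]=?,scc[3]=?,scc[4]=0,scc[5]=1,scc[6]=?,scc[7]=?)
step 4: low=(low[0]=0,low[1]=2,low[2]=?,low[3]=?,low[4]=0,low[5]=3,low[6]=?,low[7]=?); scc=(scc[0]=0,scc[1]=2,scc[2]=?,scc[3]=?,scc[4]=0,scc[5]=1,scc[6]=?,scc[7]=?)
step 5: low=(low[0]=0,low[1]=2,low[2]=4,low[3]=?,low[4]=0,low[5]=3,low[6]=?,low[7]=?); scc=(scc[0]=0,scc[1]=2,scc[2]=3,scc[3]=?,scc[4]=0,scc[5]=1,scc[6]=?,scc[7]=?)
step 6: low=(low[0]=0,low[1]=2,low[2]=4,low[3]=5,low[4]=0,low[5]=3,low[6]=?,low[7]=?); scc=(scc[0]=0,scc[1]=2,scc[2]=3,scc[3]=4,scc[4]=0,scc[5]=1,scc[6]=?,scc[7]=?)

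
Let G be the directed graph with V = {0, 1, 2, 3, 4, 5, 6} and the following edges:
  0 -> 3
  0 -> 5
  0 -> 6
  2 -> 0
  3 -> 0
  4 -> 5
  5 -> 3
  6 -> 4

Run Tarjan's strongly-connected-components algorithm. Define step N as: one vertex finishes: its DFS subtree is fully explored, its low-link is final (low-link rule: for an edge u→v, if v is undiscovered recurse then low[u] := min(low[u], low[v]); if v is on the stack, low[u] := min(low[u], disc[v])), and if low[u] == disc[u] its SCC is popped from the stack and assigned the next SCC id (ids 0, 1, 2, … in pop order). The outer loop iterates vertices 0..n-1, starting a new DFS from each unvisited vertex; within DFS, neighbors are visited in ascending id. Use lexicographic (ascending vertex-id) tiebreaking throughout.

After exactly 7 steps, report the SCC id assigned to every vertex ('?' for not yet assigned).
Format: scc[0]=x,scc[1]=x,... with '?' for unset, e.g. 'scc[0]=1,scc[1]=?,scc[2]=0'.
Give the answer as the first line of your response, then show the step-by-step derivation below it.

scc[0]=0,scc[1]=1,scc[2]=2,scc[3]=0,scc[4]=0,scc[5]=0,scc[6]=0

step 1: low=(low[0]=0,low[1]=?,low[2]=?,low[3]=0,low[4]=?,low[5]=?,low[6]=?); scc=(scc[0]=?,scc[1]=?,scc[2]=?,scc[3]=?,scc[4]=?,scc[5]=?,scc[6]=?)
step 2: low=(low[0]=0,low[1]=?,low[2]=?,low[3]=0,low[4]=?,low[5]=1,low[6]=?); scc=(scc[0]=?,scc[1]=?,scc[2]=?,scc[3]=?,scc[4]=?,scc[5]=?,scc[6]=?)
step 3: low=(low[0]=0,low[1]=?,low[2]=?,low[3]=0,low[4]=2,low[5]=1,low[6]=3); scc=(scc[0]=?,scc[1]=?,scc[2]=?,scc[3]=?,scc[4]=?,scc[5]=?,scc[6]=?)
step 4: low=(low[0]=0,low[1]=?,low[2]=?,low[3]=0,low[4]=2,low[5]=1,low[6]=2); scc=(scc[0]=?,scc[1]=?,scc[2]=?,scc[3]=?,scc[4]=?,scc[5]=?,scc[6]=?)
step 5: low=(low[0]=0,low[1]=?,low[2]=?,low[3]=0,low[4]=2,low[5]=1,low[6]=2); scc=(scc[0]=0,scc[1]=?,scc[2]=?,scc[3]=0,scc[4]=0,scc[5]=0,scc[6]=0)
step 6: low=(low[0]=0,low[1]=5,low[2]=?,low[3]=0,low[4]=2,low[5]=1,low[6]=2); scc=(scc[0]=0,scc[1]=1,scc[2]=?,scc[3]=0,scc[4]=0,scc[5]=0,scc[6]=0)
step 7: low=(low[0]=0,low[1]=5,low[2]=6,low[3]=0,low[4]=2,low[5]=1,low[6]=2); scc=(scc[0]=0,scc[1]=1,scc[2]=2,scc[3]=0,scc[4]=0,scc[5]=0,scc[6]=0)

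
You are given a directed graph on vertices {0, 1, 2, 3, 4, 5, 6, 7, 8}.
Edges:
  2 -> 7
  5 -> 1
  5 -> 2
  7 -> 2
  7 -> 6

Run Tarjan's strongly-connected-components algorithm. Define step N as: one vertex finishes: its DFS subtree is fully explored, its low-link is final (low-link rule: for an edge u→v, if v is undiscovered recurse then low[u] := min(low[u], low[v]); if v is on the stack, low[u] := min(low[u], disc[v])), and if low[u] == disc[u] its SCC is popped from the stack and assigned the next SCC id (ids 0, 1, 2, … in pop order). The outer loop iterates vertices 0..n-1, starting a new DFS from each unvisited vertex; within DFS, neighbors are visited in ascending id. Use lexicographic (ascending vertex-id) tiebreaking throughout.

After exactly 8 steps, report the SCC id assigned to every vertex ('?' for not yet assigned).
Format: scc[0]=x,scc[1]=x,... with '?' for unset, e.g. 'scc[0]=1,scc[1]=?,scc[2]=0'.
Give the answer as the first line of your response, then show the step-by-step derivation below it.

scc[0]=0,scc[1]=1,scc[2]=3,scc[3]=4,scc[4]=5,scc[5]=6,scc[6]=2,scc[7]=3,scc[8]=?

step 1: low=(low[0]=0,low[1]=?,low[2]=?,low[3]=?,low[4]=?,low[5]=?,low[6]=?,low[7]=?,low[8]=?); scc=(scc[0]=0,scc[1]=?,scc[2]=?,scc[3]=?,scc[4]=?,scc[5]=?,scc[6]=?,scc[7]=?,scc[8]=?)
step 2: low=(low[0]=0,low[1]=1,low[2]=?,low[3]=?,low[4]=?,low[5]=?,low[6]=?,low[7]=?,low[8]=?); scc=(scc[0]=0,scc[1]=1,scc[2]=?,scc[3]=?,scc[4]=?,scc[5]=?,scc[6]=?,scc[7]=?,scc[8]=?)
step 3: low=(low[0]=0,low[1]=1,low[2]=2,low[3]=?,low[4]=?,low[5]=?,low[6]=4,low[7]=2,low[8]=?); scc=(scc[0]=0,scc[1]=1,scc[2]=?,scc[3]=?,scc[4]=?,scc[5]=?,scc[6]=2,scc[7]=?,scc[8]=?)
step 4: low=(low[0]=0,low[1]=1,low[2]=2,low[3]=?,low[4]=?,low[5]=?,low[6]=4,low[7]=2,low[8]=?); scc=(scc[0]=0,scc[1]=1,scc[2]=?,scc[3]=?,scc[4]=?,scc[5]=?,scc[6]=2,scc[7]=?,scc[8]=?)
step 5: low=(low[0]=0,low[1]=1,low[2]=2,low[3]=?,low[4]=?,low[5]=?,low[6]=4,low[7]=2,low[8]=?); scc=(scc[0]=0,scc[1]=1,scc[2]=3,scc[3]=?,scc[4]=?,scc[5]=?,scc[6]=2,scc[7]=3,scc[8]=?)
step 6: low=(low[0]=0,low[1]=1,low[2]=2,low[3]=5,low[4]=?,low[5]=?,low[6]=4,low[7]=2,low[8]=?); scc=(scc[0]=0,scc[1]=1,scc[2]=3,scc[3]=4,scc[4]=?,scc[5]=?,scc[6]=2,scc[7]=3,scc[8]=?)
step 7: low=(low[0]=0,low[1]=1,low[2]=2,low[3]=5,low[4]=6,low[5]=?,low[6]=4,low[7]=2,low[8]=?); scc=(scc[0]=0,scc[1]=1,scc[2]=3,scc[3]=4,scc[4]=5,scc[5]=?,scc[6]=2,scc[7]=3,scc[8]=?)
step 8: low=(low[0]=0,low[1]=1,low[2]=2,low[3]=5,low[4]=6,low[5]=7,low[6]=4,low[7]=2,low[8]=?); scc=(scc[0]=0,scc[1]=1,scc[2]=3,scc[3]=4,scc[4]=5,scc[5]=6,scc[6]=2,scc[7]=3,scc[8]=?)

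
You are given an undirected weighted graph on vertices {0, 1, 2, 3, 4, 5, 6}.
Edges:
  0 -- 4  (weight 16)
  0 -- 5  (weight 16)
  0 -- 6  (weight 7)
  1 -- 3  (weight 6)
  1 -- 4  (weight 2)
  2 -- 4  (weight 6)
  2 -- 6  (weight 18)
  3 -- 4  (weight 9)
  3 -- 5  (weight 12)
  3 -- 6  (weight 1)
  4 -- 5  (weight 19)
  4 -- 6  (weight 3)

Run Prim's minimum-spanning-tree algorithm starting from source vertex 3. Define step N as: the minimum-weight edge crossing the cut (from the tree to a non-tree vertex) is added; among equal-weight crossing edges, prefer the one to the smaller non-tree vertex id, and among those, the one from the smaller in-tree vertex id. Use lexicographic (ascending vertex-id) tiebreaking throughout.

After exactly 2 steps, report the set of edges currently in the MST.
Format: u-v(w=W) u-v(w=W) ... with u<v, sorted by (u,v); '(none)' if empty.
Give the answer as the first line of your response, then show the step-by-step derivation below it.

3-6(w=1) 4-6(w=3)

step 1: add edge 3-6 (w=1); MST = {3-6(w=1)}
step 2: add edge 4-6 (w=3); MST = {3-6(w=1) 4-6(w=3)}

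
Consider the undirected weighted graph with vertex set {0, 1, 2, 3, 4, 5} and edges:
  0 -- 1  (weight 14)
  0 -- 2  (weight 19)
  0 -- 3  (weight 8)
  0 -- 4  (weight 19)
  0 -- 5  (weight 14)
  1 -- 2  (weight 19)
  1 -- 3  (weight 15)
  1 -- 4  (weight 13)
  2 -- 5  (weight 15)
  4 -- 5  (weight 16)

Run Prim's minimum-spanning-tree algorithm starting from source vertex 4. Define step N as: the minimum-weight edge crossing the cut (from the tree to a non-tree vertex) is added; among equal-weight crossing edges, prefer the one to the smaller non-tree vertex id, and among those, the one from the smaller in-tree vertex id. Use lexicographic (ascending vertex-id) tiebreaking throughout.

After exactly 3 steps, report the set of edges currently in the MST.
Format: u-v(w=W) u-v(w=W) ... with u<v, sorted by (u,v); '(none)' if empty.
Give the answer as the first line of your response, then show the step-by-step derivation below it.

0-1(w=14) 0-3(w=8) 1-4(w=13)

step 1: add edge 1-4 (w=13); MST = {1-4(w=13)}
step 2: add edge 0-1 (w=14); MST = {0-1(w=14) 1-4(w=13)}
step 3: add edge 0-3 (w=8); MST = {0-1(w=14) 0-3(w=8) 1-4(w=13)}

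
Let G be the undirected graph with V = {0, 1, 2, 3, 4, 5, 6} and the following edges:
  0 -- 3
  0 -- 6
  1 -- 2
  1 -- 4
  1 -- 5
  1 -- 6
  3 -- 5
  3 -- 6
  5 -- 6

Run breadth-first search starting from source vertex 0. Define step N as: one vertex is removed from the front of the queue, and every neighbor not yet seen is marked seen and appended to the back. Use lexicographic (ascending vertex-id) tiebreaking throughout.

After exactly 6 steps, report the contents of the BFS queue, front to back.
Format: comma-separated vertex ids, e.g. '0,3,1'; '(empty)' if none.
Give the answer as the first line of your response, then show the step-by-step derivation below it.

4

step 1: dequeue 0; queue=[3,6]; order=0
step 2: dequeue 3; queue=[6,5]; order=0,3
step 3: dequeue 6; queue=[5,1]; order=0,3,6
step 4: dequeue 5; queue=[1]; order=0,3,6,5
step 5: dequeue 1; queue=[2,4]; order=0,3,6,5,1
step 6: dequeue 2; queue=[4]; order=0,3,6,5,1,2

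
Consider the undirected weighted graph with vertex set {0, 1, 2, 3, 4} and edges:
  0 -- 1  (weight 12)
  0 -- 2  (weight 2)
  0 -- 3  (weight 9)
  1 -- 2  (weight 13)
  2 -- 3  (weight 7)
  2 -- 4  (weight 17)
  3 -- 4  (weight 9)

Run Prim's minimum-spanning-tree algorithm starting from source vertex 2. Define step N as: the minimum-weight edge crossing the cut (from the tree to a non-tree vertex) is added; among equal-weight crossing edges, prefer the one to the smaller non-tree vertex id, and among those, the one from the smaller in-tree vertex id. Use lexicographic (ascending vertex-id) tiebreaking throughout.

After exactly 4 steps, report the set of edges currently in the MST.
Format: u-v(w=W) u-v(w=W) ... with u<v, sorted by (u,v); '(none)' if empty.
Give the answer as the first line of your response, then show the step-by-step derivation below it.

0-1(w=12) 0-2(w=2) 2-3(w=7) 3-4(w=9)

step 1: add edge 0-2 (w=2); MST = {0-2(w=2)}
step 2: add edge 2-3 (w=7); MST = {0-2(w=2) 2-3(w=7)}
step 3: add edge 3-4 (w=9); MST = {0-2(w=2) 2-3(w=7) 3-4(w=9)}
step 4: add edge 0-1 (w=12); MST = {0-1(w=12) 0-2(w=2) 2-3(w=7) 3-4(w=9)}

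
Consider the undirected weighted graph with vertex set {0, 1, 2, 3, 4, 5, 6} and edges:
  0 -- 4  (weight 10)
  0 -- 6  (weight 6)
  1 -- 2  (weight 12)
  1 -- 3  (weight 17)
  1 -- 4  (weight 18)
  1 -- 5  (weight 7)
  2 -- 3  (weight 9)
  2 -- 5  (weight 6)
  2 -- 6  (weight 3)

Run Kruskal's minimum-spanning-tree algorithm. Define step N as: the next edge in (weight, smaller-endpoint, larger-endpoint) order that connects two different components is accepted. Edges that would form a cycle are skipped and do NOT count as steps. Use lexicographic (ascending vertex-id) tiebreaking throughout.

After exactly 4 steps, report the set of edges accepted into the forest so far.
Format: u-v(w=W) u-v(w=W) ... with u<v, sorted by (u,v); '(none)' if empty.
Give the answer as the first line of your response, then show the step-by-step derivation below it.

0-6(w=6) 1-5(w=7) 2-5(w=6) 2-6(w=3)

step 1: add edge 2-6 (w=3); MST = {2-6(w=3)}
step 2: add edge 0-6 (w=6); MST = {0-6(w=6) 2-6(w=3)}
step 3: add edge 2-5 (w=6); MST = {0-6(w=6) 2-5(w=6) 2-6(w=3)}
step 4: add edge 1-5 (w=7); MST = {0-6(w=6) 1-5(w=7) 2-5(w=6) 2-6(w=3)}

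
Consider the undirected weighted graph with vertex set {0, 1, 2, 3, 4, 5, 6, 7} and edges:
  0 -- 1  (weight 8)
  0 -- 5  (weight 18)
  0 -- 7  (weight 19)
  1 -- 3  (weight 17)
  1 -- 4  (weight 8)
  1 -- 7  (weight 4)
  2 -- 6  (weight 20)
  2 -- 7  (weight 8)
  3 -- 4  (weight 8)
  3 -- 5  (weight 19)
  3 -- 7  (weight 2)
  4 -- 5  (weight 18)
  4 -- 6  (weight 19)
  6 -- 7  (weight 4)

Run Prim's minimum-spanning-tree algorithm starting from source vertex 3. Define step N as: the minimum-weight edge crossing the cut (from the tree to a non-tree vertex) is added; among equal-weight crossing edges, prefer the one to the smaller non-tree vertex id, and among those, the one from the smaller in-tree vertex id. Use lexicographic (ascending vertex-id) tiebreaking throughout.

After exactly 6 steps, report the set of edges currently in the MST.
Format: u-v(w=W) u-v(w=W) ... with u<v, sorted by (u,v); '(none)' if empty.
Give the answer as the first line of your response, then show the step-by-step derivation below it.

0-1(w=8) 1-4(w=8) 1-7(w=4) 2-7(w=8) 3-7(w=2) 6-7(w=4)

step 1: add edge 3-7 (w=2); MST = {3-7(w=2)}
step 2: add edge 1-7 (w=4); MST = {1-7(w=4) 3-7(w=2)}
step 3: add edge 6-7 (w=4); MST = {1-7(w=4) 3-7(w=2) 6-7(w=4)}
step 4: add edge 0-1 (w=8); MST = {0-1(w=8) 1-7(w=4) 3-7(w=2) 6-7(w=4)}
step 5: add edge 2-7 (w=8); MST = {0-1(w=8) 1-7(w=4) 2-7(w=8) 3-7(w=2) 6-7(w=4)}
step 6: add edge 1-4 (w=8); MST = {0-1(w=8) 1-4(w=8) 1-7(w=4) 2-7(w=8) 3-7(w=2) 6-7(w=4)}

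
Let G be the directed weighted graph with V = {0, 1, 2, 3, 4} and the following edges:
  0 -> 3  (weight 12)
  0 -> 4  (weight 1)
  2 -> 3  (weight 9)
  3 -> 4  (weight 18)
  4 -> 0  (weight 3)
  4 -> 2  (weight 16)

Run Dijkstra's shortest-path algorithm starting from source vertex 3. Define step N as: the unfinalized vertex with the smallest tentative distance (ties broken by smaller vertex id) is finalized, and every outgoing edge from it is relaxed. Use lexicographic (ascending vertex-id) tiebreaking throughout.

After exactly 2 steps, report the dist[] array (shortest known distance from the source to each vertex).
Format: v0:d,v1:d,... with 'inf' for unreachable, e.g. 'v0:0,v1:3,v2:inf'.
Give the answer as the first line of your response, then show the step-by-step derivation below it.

v0:21,v1:inf,v2:34,v3:0,v4:18

step 1: dist = v0:inf,v1:inf,v2:inf,v3:0,v4:18
step 2: dist = v0:21,v1:inf,v2:34,v3:0,v4:18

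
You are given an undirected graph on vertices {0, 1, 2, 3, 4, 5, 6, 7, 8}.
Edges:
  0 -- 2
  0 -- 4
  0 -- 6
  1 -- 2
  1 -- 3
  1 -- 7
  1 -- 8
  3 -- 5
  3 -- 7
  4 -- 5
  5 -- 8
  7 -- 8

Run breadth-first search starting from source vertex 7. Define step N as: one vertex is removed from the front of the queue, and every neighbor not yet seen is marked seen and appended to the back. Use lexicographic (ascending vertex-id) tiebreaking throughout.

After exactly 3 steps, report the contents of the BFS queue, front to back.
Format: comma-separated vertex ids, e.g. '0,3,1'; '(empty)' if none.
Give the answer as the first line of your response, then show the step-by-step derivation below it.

8,2,5

step 1: dequeue 7; queue=[1,3,8]; order=7
step 2: dequeue 1; queue=[3,8,2]; order=7,1
step 3: dequeue 3; queue=[8,2,5]; order=7,1,3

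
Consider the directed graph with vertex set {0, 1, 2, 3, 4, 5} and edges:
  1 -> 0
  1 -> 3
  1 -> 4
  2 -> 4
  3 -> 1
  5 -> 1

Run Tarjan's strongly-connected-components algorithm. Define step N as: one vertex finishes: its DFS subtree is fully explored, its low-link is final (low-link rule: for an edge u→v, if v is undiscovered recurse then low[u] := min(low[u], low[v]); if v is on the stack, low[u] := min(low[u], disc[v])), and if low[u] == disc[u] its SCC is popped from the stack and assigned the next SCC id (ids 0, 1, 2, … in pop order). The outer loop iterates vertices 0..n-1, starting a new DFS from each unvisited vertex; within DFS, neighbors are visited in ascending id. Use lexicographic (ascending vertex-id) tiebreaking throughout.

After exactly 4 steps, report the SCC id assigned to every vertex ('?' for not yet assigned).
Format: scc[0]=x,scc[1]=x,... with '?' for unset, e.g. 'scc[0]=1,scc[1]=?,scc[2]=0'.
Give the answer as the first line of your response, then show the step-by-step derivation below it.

scc[0]=0,scc[1]=2,scc[2]=?,scc[3]=2,scc[4]=1,scc[5]=?

step 1: low=(low[0]=0,low[1]=?,low[2]=?,low[3]=?,low[4]=?,low[5]=?); scc=(scc[0]=0,scc[1]=?,scc[2]=?,scc[3]=?,scc[4]=?,scc[5]=?)
step 2: low=(low[0]=0,low[1]=1,low[2]=?,low[3]=1,low[4]=?,low[5]=?); scc=(scc[0]=0,scc[1]=?,scc[2]=?,scc[3]=?,scc[4]=?,scc[5]=?)
step 3: low=(low[0]=0,low[1]=1,low[2]=?,low[3]=1,low[4]=3,low[5]=?); scc=(scc[0]=0,scc[1]=?,scc[2]=?,scc[3]=?,scc[4]=1,scc[5]=?)
step 4: low=(low[0]=0,low[1]=1,low[2]=?,low[3]=1,low[4]=3,low[5]=?); scc=(scc[0]=0,scc[1]=2,scc[2]=?,scc[3]=2,scc[4]=1,scc[5]=?)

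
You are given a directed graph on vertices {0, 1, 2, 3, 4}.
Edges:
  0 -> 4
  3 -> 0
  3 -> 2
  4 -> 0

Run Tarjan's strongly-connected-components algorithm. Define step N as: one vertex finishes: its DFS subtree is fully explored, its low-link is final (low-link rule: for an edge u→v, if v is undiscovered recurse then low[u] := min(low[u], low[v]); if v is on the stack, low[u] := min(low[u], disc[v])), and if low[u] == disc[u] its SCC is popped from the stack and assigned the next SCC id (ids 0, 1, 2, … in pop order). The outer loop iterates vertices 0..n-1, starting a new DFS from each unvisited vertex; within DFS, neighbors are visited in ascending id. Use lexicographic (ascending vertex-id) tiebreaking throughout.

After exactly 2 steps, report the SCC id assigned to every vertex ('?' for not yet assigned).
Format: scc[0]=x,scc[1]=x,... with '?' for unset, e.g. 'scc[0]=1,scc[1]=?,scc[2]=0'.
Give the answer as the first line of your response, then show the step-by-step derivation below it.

scc[0]=0,scc[1]=?,scc[2]=?,scc[3]=?,scc[4]=0

step 1: low=(low[0]=0,low[1]=?,low[2]=?,low[3]=?,low[4]=0); scc=(scc[0]=?,scc[1]=?,scc[2]=?,scc[3]=?,scc[4]=?)
step 2: low=(low[0]=0,low[1]=?,low[2]=?,low[3]=?,low[4]=0); scc=(scc[0]=0,scc[1]=?,scc[2]=?,scc[3]=?,scc[4]=0)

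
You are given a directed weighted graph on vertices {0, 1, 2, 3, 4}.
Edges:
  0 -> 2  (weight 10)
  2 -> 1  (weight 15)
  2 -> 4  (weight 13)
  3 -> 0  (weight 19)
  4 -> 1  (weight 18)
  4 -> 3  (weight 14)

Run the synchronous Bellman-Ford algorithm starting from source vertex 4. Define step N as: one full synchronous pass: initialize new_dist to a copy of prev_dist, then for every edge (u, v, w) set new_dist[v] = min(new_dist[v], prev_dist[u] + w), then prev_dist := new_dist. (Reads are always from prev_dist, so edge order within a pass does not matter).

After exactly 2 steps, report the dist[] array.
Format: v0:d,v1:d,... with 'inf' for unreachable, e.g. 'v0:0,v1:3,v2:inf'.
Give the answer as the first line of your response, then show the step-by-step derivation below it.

v0:33,v1:18,v2:inf,v3:14,v4:0

step 1: dist = v0:inf,v1:18,v2:inf,v3:14,v4:0
step 2: dist = v0:33,v1:18,v2:inf,v3:14,v4:0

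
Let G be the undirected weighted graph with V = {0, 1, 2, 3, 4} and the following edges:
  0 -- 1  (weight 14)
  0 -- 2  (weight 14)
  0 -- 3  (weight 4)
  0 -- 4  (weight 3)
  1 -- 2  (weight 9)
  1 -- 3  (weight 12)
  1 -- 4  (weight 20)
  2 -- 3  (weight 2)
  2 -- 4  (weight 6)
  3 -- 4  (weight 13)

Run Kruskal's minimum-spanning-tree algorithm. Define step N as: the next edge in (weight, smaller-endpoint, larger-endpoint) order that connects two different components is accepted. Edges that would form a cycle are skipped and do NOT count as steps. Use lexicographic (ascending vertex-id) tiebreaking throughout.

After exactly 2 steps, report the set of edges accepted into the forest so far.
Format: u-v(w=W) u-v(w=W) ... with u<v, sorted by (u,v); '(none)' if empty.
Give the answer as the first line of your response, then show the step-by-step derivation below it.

0-4(w=3) 2-3(w=2)

step 1: add edge 2-3 (w=2); MST = {2-3(w=2)}
step 2: add edge 0-4 (w=3); MST = {0-4(w=3) 2-3(w=2)}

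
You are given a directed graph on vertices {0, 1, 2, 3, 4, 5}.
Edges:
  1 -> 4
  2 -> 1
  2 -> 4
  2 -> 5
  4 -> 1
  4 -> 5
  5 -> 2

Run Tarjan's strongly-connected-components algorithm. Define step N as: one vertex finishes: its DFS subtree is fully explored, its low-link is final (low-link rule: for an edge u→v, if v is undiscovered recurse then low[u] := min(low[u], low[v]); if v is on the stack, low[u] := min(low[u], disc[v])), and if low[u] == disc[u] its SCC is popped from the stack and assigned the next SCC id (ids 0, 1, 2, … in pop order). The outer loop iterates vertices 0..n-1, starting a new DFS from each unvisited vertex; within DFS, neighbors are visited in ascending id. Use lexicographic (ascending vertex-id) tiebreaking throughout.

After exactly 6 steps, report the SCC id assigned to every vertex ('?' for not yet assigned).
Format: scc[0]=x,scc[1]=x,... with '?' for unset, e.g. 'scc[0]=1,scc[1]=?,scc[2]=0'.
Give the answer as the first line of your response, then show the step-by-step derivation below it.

scc[0]=0,scc[1]=1,scc[2]=1,scc[3]=2,scc[4]=1,scc[5]=1

step 1: low=(low[0]=0,low[1]=?,low[2]=?,low[3]=?,low[4]=?,low[5]=?); scc=(scc[0]=0,scc[1]=?,scc[2]=?,scc[3]=?,scc[4]=?,scc[5]=?)
step 2: low=(low[0]=0,low[1]=1,low[2]=1,low[3]=?,low[4]=1,low[5]=3); scc=(scc[0]=0,scc[1]=?,scc[2]=?,scc[3]=?,scc[4]=?,scc[5]=?)
step 3: low=(low[0]=0,low[1]=1,low[2]=1,low[3]=?,low[4]=1,low[5]=1); scc=(scc[0]=0,scc[1]=?,scc[2]=?,scc[3]=?,scc[4]=?,scc[5]=?)
step 4: low=(low[0]=0,low[1]=1,low[2]=1,low[3]=?,low[4]=1,low[5]=1); scc=(scc[0]=0,scc[1]=?,scc[2]=?,scc[3]=?,scc[4]=?,scc[5]=?)
step 5: low=(low[0]=0,low[1]=1,low[2]=1,low[3]=?,low[4]=1,low[5]=1); scc=(scc[0]=0,scc[1]=1,scc[2]=1,scc[3]=?,scc[4]=1,scc[5]=1)
step 6: low=(low[0]=0,low[1]=1,low[2]=1,low[3]=5,low[4]=1,low[5]=1); scc=(scc[0]=0,scc[1]=1,scc[2]=1,scc[3]=2,scc[4]=1,scc[5]=1)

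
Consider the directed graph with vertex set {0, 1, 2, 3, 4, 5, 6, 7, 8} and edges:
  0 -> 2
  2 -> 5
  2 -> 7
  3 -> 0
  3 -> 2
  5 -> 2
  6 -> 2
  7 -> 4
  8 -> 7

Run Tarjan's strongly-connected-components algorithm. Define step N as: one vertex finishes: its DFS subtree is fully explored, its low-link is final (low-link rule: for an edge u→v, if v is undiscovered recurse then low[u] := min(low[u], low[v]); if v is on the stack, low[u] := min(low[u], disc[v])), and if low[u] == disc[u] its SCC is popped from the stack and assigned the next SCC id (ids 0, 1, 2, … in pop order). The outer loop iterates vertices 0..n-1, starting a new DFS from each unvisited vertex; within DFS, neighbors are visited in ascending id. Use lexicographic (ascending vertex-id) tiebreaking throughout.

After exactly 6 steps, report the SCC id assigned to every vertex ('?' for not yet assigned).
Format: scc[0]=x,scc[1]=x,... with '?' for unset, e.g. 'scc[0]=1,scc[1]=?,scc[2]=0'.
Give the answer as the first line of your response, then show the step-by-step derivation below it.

scc[0]=3,scc[1]=4,scc[2]=2,scc[3]=?,scc[4]=0,scc[5]=2,scc[6]=?,scc[7]=1,scc[8]=?

step 1: low=(low[0]=0,low[1]=?,low[2]=1,low[3]=?,low[4]=?,low[5]=1,low[6]=?,low[7]=?,low[8]=?); scc=(scc[0]=?,scc[1]=?,scc[2]=?,scc[3]=?,scc[4]=?,scc[5]=?,scc[6]=?,scc[7]=?,scc[8]=?)
step 2: low=(low[0]=0,low[1]=?,low[2]=1,low[3]=?,low[4]=4,low[5]=1,low[6]=?,low[7]=3,low[8]=?); scc=(scc[0]=?,scc[1]=?,scc[2]=?,scc[3]=?,scc[4]=0,scc[5]=?,scc[6]=?,scc[7]=?,scc[8]=?)
step 3: low=(low[0]=0,low[1]=?,low[2]=1,low[3]=?,low[4]=4,low[5]=1,low[6]=?,low[7]=3,low[8]=?); scc=(scc[0]=?,scc[1]=?,scc[2]=?,scc[3]=?,scc[4]=0,scc[5]=?,scc[6]=?,scc[7]=1,scc[8]=?)
step 4: low=(low[0]=0,low[1]=?,low[2]=1,low[3]=?,low[4]=4,low[5]=1,low[6]=?,low[7]=3,low[8]=?); scc=(scc[0]=?,scc[1]=?,scc[2]=2,scc[3]=?,scc[4]=0,scc[5]=2,scc[6]=?,scc[7]=1,scc[8]=?)
step 5: low=(low[0]=0,low[1]=?,low[2]=1,low[3]=?,low[4]=4,low[5]=1,low[6]=?,low[7]=3,low[8]=?); scc=(scc[0]=3,scc[1]=?,scc[2]=2,scc[3]=?,scc[4]=0,scc[5]=2,scc[6]=?,scc[7]=1,scc[8]=?)
step 6: low=(low[0]=0,low[1]=5,low[2]=1,low[3]=?,low[4]=4,low[5]=1,low[6]=?,low[7]=3,low[8]=?); scc=(scc[0]=3,scc[1]=4,scc[2]=2,scc[3]=?,scc[4]=0,scc[5]=2,scc[6]=?,scc[7]=1,scc[8]=?)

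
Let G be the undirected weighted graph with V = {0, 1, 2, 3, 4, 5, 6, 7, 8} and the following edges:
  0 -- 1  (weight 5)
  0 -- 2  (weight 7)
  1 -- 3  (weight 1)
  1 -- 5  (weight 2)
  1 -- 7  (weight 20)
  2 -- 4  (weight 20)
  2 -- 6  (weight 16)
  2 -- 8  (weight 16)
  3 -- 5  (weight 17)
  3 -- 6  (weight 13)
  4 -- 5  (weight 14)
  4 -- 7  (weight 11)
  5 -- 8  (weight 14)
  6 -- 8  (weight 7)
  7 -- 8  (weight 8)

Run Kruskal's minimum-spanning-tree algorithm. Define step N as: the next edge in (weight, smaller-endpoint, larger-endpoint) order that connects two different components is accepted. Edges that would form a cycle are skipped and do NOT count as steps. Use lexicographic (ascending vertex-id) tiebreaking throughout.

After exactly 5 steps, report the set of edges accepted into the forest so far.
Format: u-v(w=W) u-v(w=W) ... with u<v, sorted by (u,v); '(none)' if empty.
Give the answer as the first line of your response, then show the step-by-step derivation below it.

0-1(w=5) 0-2(w=7) 1-3(w=1) 1-5(w=2) 6-8(w=7)

step 1: add edge 1-3 (w=1); MST = {1-3(w=1)}
step 2: add edge 1-5 (w=2); MST = {1-3(w=1) 1-5(w=2)}
step 3: add edge 0-1 (w=5); MST = {0-1(w=5) 1-3(w=1) 1-5(w=2)}
step 4: add edge 0-2 (w=7); MST = {0-1(w=5) 0-2(w=7) 1-3(w=1) 1-5(w=2)}
step 5: add edge 6-8 (w=7); MST = {0-1(w=5) 0-2(w=7) 1-3(w=1) 1-5(w=2) 6-8(w=7)}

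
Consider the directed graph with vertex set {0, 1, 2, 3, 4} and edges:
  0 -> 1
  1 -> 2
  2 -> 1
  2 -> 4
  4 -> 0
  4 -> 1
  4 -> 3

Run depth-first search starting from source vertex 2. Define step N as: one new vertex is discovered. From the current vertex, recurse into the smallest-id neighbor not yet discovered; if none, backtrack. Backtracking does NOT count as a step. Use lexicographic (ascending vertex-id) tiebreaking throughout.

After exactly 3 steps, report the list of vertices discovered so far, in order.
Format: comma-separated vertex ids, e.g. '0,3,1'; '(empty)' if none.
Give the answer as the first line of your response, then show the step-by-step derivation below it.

2,1,4

step 1: discover 2; path=2; order=2
step 2: discover 1; path=2>1; order=2,1
step 3: discover 4; path=2>4; order=2,1,4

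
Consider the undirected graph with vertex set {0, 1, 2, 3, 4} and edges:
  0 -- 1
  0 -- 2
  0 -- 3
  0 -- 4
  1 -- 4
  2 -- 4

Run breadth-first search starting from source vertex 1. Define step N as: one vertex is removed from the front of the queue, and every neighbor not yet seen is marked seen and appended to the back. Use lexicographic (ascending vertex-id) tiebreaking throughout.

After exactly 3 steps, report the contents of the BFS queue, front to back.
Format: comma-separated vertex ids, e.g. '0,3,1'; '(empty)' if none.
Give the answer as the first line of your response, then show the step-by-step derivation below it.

2,3

step 1: dequeue 1; queue=[0,4]; order=1
step 2: dequeue 0; queue=[4,2,3]; order=1,0
step 3: dequeue 4; queue=[2,3]; order=1,0,4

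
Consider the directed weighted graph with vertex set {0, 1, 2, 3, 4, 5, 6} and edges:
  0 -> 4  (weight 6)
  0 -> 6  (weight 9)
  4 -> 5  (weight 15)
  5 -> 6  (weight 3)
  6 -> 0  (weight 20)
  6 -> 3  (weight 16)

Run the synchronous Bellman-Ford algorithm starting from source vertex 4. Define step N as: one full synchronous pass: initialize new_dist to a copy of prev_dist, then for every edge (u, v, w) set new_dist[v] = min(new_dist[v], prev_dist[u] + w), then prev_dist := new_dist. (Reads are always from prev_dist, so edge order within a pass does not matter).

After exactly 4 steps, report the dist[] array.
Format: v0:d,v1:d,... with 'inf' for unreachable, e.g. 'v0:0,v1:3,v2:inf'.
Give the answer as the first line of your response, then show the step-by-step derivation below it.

v0:38,v1:inf,v2:inf,v3:34,v4:0,v5:15,v6:18

step 1: dist = v0:inf,v1:inf,v2:inf,v3:inf,v4:0,v5:15,v6:inf
step 2: dist = v0:inf,v1:inf,v2:inf,v3:inf,v4:0,v5:15,v6:18
step 3: dist = v0:38,v1:inf,v2:inf,v3:34,v4:0,v5:15,v6:18
step 4: dist = v0:38,v1:inf,v2:inf,v3:34,v4:0,v5:15,v6:18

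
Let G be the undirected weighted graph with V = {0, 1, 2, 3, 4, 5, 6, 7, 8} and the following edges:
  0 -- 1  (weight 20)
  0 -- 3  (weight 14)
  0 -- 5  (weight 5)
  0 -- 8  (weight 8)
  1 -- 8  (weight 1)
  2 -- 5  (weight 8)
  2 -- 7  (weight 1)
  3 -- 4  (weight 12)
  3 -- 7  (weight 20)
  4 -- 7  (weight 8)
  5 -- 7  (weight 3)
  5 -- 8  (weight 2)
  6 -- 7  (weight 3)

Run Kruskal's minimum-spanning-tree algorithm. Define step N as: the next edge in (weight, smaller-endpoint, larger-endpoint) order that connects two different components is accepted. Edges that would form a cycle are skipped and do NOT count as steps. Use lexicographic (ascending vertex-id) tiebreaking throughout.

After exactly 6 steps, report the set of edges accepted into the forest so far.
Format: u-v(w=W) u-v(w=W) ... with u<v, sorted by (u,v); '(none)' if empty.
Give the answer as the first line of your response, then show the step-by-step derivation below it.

0-5(w=5) 1-8(w=1) 2-7(w=1) 5-7(w=3) 5-8(w=2) 6-7(w=3)

step 1: add edge 1-8 (w=1); MST = {1-8(w=1)}
step 2: add edge 2-7 (w=1); MST = {1-8(w=1) 2-7(w=1)}
step 3: add edge 5-8 (w=2); MST = {1-8(w=1) 2-7(w=1) 5-8(w=2)}
step 4: add edge 5-7 (w=3); MST = {1-8(w=1) 2-7(w=1) 5-7(w=3) 5-8(w=2)}
step 5: add edge 6-7 (w=3); MST = {1-8(w=1) 2-7(w=1) 5-7(w=3) 5-8(w=2) 6-7(w=3)}
step 6: add edge 0-5 (w=5); MST = {0-5(w=5) 1-8(w=1) 2-7(w=1) 5-7(w=3) 5-8(w=2) 6-7(w=3)}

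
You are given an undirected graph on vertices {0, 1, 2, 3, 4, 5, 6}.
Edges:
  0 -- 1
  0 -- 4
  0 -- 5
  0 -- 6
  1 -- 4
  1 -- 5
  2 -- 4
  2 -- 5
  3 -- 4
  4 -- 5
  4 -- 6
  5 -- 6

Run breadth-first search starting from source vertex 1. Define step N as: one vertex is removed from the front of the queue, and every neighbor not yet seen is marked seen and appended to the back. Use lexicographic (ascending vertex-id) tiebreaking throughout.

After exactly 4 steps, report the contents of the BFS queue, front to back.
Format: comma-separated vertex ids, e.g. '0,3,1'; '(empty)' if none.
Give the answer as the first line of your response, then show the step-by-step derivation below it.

6,2,3

step 1: dequeue 1; queue=[0,4,5]; order=1
step 2: dequeue 0; queue=[4,5,6]; order=1,0
step 3: dequeue 4; queue=[5,6,2,3]; order=1,0,4
step 4: dequeue 5; queue=[6,2,3]; order=1,0,4,5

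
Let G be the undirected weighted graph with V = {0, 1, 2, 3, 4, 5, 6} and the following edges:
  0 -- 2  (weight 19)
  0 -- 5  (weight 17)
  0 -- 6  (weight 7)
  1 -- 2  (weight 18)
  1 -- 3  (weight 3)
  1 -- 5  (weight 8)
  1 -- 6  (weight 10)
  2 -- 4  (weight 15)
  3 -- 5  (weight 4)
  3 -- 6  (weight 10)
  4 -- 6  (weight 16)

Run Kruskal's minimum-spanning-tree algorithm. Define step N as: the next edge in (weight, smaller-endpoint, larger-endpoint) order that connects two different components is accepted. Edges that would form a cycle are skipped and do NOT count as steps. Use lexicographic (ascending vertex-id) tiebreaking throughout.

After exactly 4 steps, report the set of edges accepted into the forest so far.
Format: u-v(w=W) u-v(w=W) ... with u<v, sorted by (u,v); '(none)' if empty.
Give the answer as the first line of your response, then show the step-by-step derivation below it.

0-6(w=7) 1-3(w=3) 1-6(w=10) 3-5(w=4)

step 1: add edge 1-3 (w=3); MST = {1-3(w=3)}
step 2: add edge 3-5 (w=4); MST = {1-3(w=3) 3-5(w=4)}
step 3: add edge 0-6 (w=7); MST = {0-6(w=7) 1-3(w=3) 3-5(w=4)}
step 4: add edge 1-6 (w=10); MST = {0-6(w=7) 1-3(w=3) 1-6(w=10) 3-5(w=4)}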